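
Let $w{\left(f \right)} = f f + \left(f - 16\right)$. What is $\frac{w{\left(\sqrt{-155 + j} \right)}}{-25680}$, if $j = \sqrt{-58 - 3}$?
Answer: $\frac{57}{8560} - \frac{\sqrt{-155 + i \sqrt{61}}}{25680} - \frac{i \sqrt{61}}{25680} \approx 0.0066467 - 0.0007891 i$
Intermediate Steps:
$j = i \sqrt{61}$ ($j = \sqrt{-61} = i \sqrt{61} \approx 7.8102 i$)
$w{\left(f \right)} = -16 + f + f^{2}$ ($w{\left(f \right)} = f^{2} + \left(f - 16\right) = f^{2} + \left(-16 + f\right) = -16 + f + f^{2}$)
$\frac{w{\left(\sqrt{-155 + j} \right)}}{-25680} = \frac{-16 + \sqrt{-155 + i \sqrt{61}} + \left(\sqrt{-155 + i \sqrt{61}}\right)^{2}}{-25680} = \left(-16 + \sqrt{-155 + i \sqrt{61}} - \left(155 - i \sqrt{61}\right)\right) \left(- \frac{1}{25680}\right) = \left(-171 + \sqrt{-155 + i \sqrt{61}} + i \sqrt{61}\right) \left(- \frac{1}{25680}\right) = \frac{57}{8560} - \frac{\sqrt{-155 + i \sqrt{61}}}{25680} - \frac{i \sqrt{61}}{25680}$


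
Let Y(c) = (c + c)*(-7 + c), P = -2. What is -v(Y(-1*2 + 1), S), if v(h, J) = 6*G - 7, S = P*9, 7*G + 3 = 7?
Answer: 25/7 ≈ 3.5714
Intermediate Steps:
G = 4/7 (G = -3/7 + (⅐)*7 = -3/7 + 1 = 4/7 ≈ 0.57143)
Y(c) = 2*c*(-7 + c) (Y(c) = (2*c)*(-7 + c) = 2*c*(-7 + c))
S = -18 (S = -2*9 = -18)
v(h, J) = -25/7 (v(h, J) = 6*(4/7) - 7 = 24/7 - 7 = -25/7)
-v(Y(-1*2 + 1), S) = -1*(-25/7) = 25/7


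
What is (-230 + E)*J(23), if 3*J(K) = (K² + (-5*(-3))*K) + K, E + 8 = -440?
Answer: -202722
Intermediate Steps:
E = -448 (E = -8 - 440 = -448)
J(K) = K²/3 + 16*K/3 (J(K) = ((K² + (-5*(-3))*K) + K)/3 = ((K² + 15*K) + K)/3 = (K² + 16*K)/3 = K²/3 + 16*K/3)
(-230 + E)*J(23) = (-230 - 448)*((⅓)*23*(16 + 23)) = -226*23*39 = -678*299 = -202722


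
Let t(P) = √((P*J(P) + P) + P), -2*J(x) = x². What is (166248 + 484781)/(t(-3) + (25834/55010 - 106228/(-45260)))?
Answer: 14208918964129385519560/3360678388542593 - 2522276775728667347525*√30/3360678388542593 ≈ 1.1719e+5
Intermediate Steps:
J(x) = -x²/2
t(P) = √(2*P - P³/2) (t(P) = √((P*(-P²/2) + P) + P) = √((-P³/2 + P) + P) = √((P - P³/2) + P) = √(2*P - P³/2))
(166248 + 484781)/(t(-3) + (25834/55010 - 106228/(-45260))) = (166248 + 484781)/(√2*√(-3*(4 - 1*(-3)²))/2 + (25834/55010 - 106228/(-45260))) = 651029/(√2*√(-3*(4 - 1*9))/2 + (25834*(1/55010) - 106228*(-1/45260))) = 651029/(√2*√(-3*(4 - 9))/2 + (12917/27505 + 26557/11315)) = 651029/(√2*√(-3*(-5))/2 + 175321228/62243815) = 651029/(√2*√15/2 + 175321228/62243815) = 651029/(√30/2 + 175321228/62243815) = 651029/(175321228/62243815 + √30/2)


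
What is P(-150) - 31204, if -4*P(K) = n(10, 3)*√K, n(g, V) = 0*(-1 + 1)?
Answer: -31204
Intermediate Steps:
n(g, V) = 0 (n(g, V) = 0*0 = 0)
P(K) = 0 (P(K) = -0*√K = -¼*0 = 0)
P(-150) - 31204 = 0 - 31204 = -31204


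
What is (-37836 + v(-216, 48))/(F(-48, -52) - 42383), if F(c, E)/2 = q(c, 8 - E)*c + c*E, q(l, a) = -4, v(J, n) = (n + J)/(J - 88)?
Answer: 1437747/1406266 ≈ 1.0224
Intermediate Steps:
v(J, n) = (J + n)/(-88 + J)
F(c, E) = -8*c + 2*E*c (F(c, E) = 2*(-4*c + c*E) = 2*(-4*c + E*c) = -8*c + 2*E*c)
(-37836 + v(-216, 48))/(F(-48, -52) - 42383) = (-37836 + (-216 + 48)/(-88 - 216))/(2*(-48)*(-4 - 52) - 42383) = (-37836 - 168/(-304))/(2*(-48)*(-56) - 42383) = (-37836 - 1/304*(-168))/(5376 - 42383) = (-37836 + 21/38)/(-37007) = -1437747/38*(-1/37007) = 1437747/1406266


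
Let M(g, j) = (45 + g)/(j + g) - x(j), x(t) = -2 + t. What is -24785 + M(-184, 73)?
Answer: -2758877/111 ≈ -24855.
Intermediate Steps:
M(g, j) = 2 - j + (45 + g)/(g + j) (M(g, j) = (45 + g)/(j + g) - (-2 + j) = (45 + g)/(g + j) + (2 - j) = 2 - j + (45 + g)/(g + j))
-24785 + M(-184, 73) = -24785 + (45 - 184 - 1*(-184)*(-2 + 73) - 1*73*(-2 + 73))/(-184 + 73) = -24785 + (45 - 184 - 1*(-184)*71 - 1*73*71)/(-111) = -24785 - (45 - 184 + 13064 - 5183)/111 = -24785 - 1/111*7742 = -24785 - 7742/111 = -2758877/111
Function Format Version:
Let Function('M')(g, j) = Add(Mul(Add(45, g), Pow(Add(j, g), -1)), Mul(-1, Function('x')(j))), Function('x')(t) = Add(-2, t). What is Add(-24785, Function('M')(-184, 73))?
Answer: Rational(-2758877, 111) ≈ -24855.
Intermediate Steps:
Function('M')(g, j) = Add(2, Mul(-1, j), Mul(Pow(Add(g, j), -1), Add(45, g))) (Function('M')(g, j) = Add(Mul(Add(45, g), Pow(Add(j, g), -1)), Mul(-1, Add(-2, j))) = Add(Mul(Add(45, g), Pow(Add(g, j), -1)), Add(2, Mul(-1, j))) = Add(Mul(Pow(Add(g, j), -1), Add(45, g)), Add(2, Mul(-1, j))) = Add(2, Mul(-1, j), Mul(Pow(Add(g, j), -1), Add(45, g))))
Add(-24785, Function('M')(-184, 73)) = Add(-24785, Mul(Pow(Add(-184, 73), -1), Add(45, -184, Mul(-1, -184, Add(-2, 73)), Mul(-1, 73, Add(-2, 73))))) = Add(-24785, Mul(Pow(-111, -1), Add(45, -184, Mul(-1, -184, 71), Mul(-1, 73, 71)))) = Add(-24785, Mul(Rational(-1, 111), Add(45, -184, 13064, -5183))) = Add(-24785, Mul(Rational(-1, 111), 7742)) = Add(-24785, Rational(-7742, 111)) = Rational(-2758877, 111)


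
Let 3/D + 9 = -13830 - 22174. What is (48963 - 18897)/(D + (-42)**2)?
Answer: 360922286/21175643 ≈ 17.044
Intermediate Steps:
D = -3/36013 (D = 3/(-9 + (-13830 - 22174)) = 3/(-9 - 36004) = 3/(-36013) = 3*(-1/36013) = -3/36013 ≈ -8.3303e-5)
(48963 - 18897)/(D + (-42)**2) = (48963 - 18897)/(-3/36013 + (-42)**2) = 30066/(-3/36013 + 1764) = 30066/(63526929/36013) = 30066*(36013/63526929) = 360922286/21175643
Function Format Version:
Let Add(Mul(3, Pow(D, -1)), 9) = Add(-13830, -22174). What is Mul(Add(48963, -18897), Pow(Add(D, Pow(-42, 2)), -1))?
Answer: Rational(360922286, 21175643) ≈ 17.044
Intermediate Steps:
D = Rational(-3, 36013) (D = Mul(3, Pow(Add(-9, Add(-13830, -22174)), -1)) = Mul(3, Pow(Add(-9, -36004), -1)) = Mul(3, Pow(-36013, -1)) = Mul(3, Rational(-1, 36013)) = Rational(-3, 36013) ≈ -8.3303e-5)
Mul(Add(48963, -18897), Pow(Add(D, Pow(-42, 2)), -1)) = Mul(Add(48963, -18897), Pow(Add(Rational(-3, 36013), Pow(-42, 2)), -1)) = Mul(30066, Pow(Add(Rational(-3, 36013), 1764), -1)) = Mul(30066, Pow(Rational(63526929, 36013), -1)) = Mul(30066, Rational(36013, 63526929)) = Rational(360922286, 21175643)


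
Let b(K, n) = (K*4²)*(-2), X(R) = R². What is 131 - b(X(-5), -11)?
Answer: 931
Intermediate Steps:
b(K, n) = -32*K (b(K, n) = (K*16)*(-2) = (16*K)*(-2) = -32*K)
131 - b(X(-5), -11) = 131 - (-32)*(-5)² = 131 - (-32)*25 = 131 - 1*(-800) = 131 + 800 = 931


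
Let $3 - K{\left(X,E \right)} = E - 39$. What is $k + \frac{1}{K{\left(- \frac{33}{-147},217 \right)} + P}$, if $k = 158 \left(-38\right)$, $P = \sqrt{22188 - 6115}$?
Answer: $- \frac{87370383}{14552} - \frac{\sqrt{16073}}{14552} \approx -6004.0$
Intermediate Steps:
$P = \sqrt{16073} \approx 126.78$
$K{\left(X,E \right)} = 42 - E$ ($K{\left(X,E \right)} = 3 - \left(E - 39\right) = 3 - \left(-39 + E\right) = 42 - E$)
$k = -6004$
$k + \frac{1}{K{\left(- \frac{33}{-147},217 \right)} + P} = -6004 + \frac{1}{\left(42 - 217\right) + \sqrt{16073}} = -6004 + \frac{1}{-175 + \sqrt{16073}}$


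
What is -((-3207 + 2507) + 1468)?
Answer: -768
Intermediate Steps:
-((-3207 + 2507) + 1468) = -(-700 + 1468) = -1*768 = -768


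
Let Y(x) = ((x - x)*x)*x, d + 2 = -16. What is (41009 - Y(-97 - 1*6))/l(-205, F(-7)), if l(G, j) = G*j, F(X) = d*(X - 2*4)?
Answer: -41009/55350 ≈ -0.74090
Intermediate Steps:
d = -18 (d = -2 - 16 = -18)
F(X) = 144 - 18*X (F(X) = -18*(X - 2*4) = -18*(X - 8) = -18*(-8 + X) = 144 - 18*X)
Y(x) = 0 (Y(x) = (0*x)*x = 0*x = 0)
(41009 - Y(-97 - 1*6))/l(-205, F(-7)) = (41009 - 1*0)/((-205*(144 - 18*(-7)))) = (41009 + 0)/((-205*(144 + 126))) = 41009/((-205*270)) = 41009/(-55350) = 41009*(-1/55350) = -41009/55350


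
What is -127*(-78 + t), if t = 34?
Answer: 5588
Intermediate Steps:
-127*(-78 + t) = -127*(-78 + 34) = -127*(-44) = -1*(-5588) = 5588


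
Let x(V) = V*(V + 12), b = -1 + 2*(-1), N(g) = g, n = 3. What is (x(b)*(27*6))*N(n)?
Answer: -13122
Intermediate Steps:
b = -3 (b = -1 - 2 = -3)
x(V) = V*(12 + V)
(x(b)*(27*6))*N(n) = ((-3*(12 - 3))*(27*6))*3 = (-3*9*162)*3 = -27*162*3 = -4374*3 = -13122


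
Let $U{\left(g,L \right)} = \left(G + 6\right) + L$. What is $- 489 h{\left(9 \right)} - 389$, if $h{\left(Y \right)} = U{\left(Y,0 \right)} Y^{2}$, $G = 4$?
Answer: $-396479$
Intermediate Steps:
$U{\left(g,L \right)} = 10 + L$ ($U{\left(g,L \right)} = \left(4 + 6\right) + L = 10 + L$)
$h{\left(Y \right)} = 10 Y^{2}$ ($h{\left(Y \right)} = \left(10 + 0\right) Y^{2} = 10 Y^{2}$)
$- 489 h{\left(9 \right)} - 389 = - 489 \cdot 10 \cdot 9^{2} - 389 = - 489 \cdot 10 \cdot 81 - 389 = \left(-489\right) 810 - 389 = -396090 - 389 = -396479$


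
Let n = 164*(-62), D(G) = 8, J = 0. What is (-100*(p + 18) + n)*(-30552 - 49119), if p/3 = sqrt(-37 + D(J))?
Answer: 953502528 + 23901300*I*sqrt(29) ≈ 9.535e+8 + 1.2871e+8*I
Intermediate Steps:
p = 3*I*sqrt(29) (p = 3*sqrt(-37 + 8) = 3*sqrt(-29) = 3*(I*sqrt(29)) = 3*I*sqrt(29) ≈ 16.155*I)
n = -10168
(-100*(p + 18) + n)*(-30552 - 49119) = (-100*(3*I*sqrt(29) + 18) - 10168)*(-30552 - 49119) = (-100*(18 + 3*I*sqrt(29)) - 10168)*(-79671) = ((-1800 - 300*I*sqrt(29)) - 10168)*(-79671) = (-11968 - 300*I*sqrt(29))*(-79671) = 953502528 + 23901300*I*sqrt(29)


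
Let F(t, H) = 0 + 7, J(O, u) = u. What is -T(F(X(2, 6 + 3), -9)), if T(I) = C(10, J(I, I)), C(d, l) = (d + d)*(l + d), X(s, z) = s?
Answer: -340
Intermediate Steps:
C(d, l) = 2*d*(d + l) (C(d, l) = (2*d)*(d + l) = 2*d*(d + l))
F(t, H) = 7
T(I) = 200 + 20*I (T(I) = 2*10*(10 + I) = 200 + 20*I)
-T(F(X(2, 6 + 3), -9)) = -(200 + 20*7) = -(200 + 140) = -1*340 = -340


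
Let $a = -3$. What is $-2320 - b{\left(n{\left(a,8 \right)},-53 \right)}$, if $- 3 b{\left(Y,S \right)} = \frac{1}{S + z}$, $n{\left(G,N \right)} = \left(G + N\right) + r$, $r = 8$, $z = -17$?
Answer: $- \frac{487201}{210} \approx -2320.0$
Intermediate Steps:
$n{\left(G,N \right)} = 8 + G + N$ ($n{\left(G,N \right)} = \left(G + N\right) + 8 = 8 + G + N$)
$b{\left(Y,S \right)} = - \frac{1}{3 \left(-17 + S\right)}$ ($b{\left(Y,S \right)} = - \frac{1}{3 \left(S - 17\right)} = - \frac{1}{3 \left(-17 + S\right)}$)
$-2320 - b{\left(n{\left(a,8 \right)},-53 \right)} = -2320 - - \frac{1}{-51 + 3 \left(-53\right)} = -2320 - - \frac{1}{-51 - 159} = -2320 - - \frac{1}{-210} = -2320 - \left(-1\right) \left(- \frac{1}{210}\right) = -2320 - \frac{1}{210} = - \frac{487201}{210}$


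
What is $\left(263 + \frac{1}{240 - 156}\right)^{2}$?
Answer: $\frac{488100649}{7056} \approx 69175.0$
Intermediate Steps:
$\left(263 + \frac{1}{240 - 156}\right)^{2} = \left(263 + \frac{1}{84}\right)^{2} = \left(\frac{22093}{84}\right)^{2} = \frac{488100649}{7056}$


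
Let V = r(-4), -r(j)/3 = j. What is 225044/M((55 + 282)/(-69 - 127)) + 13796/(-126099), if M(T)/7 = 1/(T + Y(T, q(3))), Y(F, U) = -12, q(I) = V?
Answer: -19076996483099/43251957 ≈ -4.4107e+5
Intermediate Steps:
r(j) = -3*j
V = 12 (V = -3*(-4) = 12)
q(I) = 12
M(T) = 7/(-12 + T) (M(T) = 7/(T - 12) = 7/(-12 + T))
225044/M((55 + 282)/(-69 - 127)) + 13796/(-126099) = 225044/((7/(-12 + (55 + 282)/(-69 - 127)))) + 13796/(-126099) = 225044/((7/(-12 + 337/(-196)))) + 13796*(-1/126099) = 225044/((7/(-12 + 337*(-1/196)))) - 13796/126099 = 225044/((7/(-12 - 337/196))) - 13796/126099 = 225044/((7/(-2689/196))) - 13796/126099 = 225044/((7*(-196/2689))) - 13796/126099 = 225044/(-1372/2689) - 13796/126099 = 225044*(-2689/1372) - 13796/126099 = -151285829/343 - 13796/126099 = -19076996483099/43251957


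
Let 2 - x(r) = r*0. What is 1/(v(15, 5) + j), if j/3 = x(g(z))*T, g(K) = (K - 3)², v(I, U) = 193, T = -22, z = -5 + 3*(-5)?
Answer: 1/61 ≈ 0.016393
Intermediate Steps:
z = -20 (z = -5 - 15 = -20)
g(K) = (-3 + K)²
x(r) = 2 (x(r) = 2 - r*0 = 2 - 1*0 = 2 + 0 = 2)
j = -132 (j = 3*(2*(-22)) = 3*(-44) = -132)
1/(v(15, 5) + j) = 1/(193 - 132) = 1/61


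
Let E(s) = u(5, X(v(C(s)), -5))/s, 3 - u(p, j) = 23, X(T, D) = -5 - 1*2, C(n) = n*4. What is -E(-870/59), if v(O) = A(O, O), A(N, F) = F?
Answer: -118/87 ≈ -1.3563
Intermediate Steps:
C(n) = 4*n
v(O) = O
X(T, D) = -7 (X(T, D) = -5 - 2 = -7)
u(p, j) = -20 (u(p, j) = 3 - 1*23 = 3 - 23 = -20)
E(s) = -20/s
-E(-870/59) = -(-20)/((-870/59)) = -(-20)/((-870*1/59)) = -(-20)/(-870/59) = -(-20)*(-59)/870 = -1*118/87 = -118/87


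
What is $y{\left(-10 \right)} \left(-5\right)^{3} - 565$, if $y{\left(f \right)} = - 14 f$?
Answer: $-18065$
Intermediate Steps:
$y{\left(-10 \right)} \left(-5\right)^{3} - 565 = \left(-14\right) \left(-10\right) \left(-5\right)^{3} - 565 = 140 \left(-125\right) - 565 = -17500 - 565 = -18065$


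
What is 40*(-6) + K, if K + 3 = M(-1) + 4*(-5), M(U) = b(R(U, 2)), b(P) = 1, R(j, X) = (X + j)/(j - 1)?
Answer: -262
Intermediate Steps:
R(j, X) = (X + j)/(-1 + j)
M(U) = 1
K = -22 (K = -3 + (1 + 4*(-5)) = -3 + (1 - 20) = -3 - 19 = -22)
40*(-6) + K = 40*(-6) - 22 = -240 - 22 = -262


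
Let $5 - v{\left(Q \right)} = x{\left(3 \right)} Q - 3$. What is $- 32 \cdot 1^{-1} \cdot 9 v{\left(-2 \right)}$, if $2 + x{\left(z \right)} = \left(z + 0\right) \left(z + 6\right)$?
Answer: $-16704$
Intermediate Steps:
$x{\left(z \right)} = -2 + z \left(6 + z\right)$ ($x{\left(z \right)} = -2 + \left(z + 0\right) \left(z + 6\right) = -2 + z \left(6 + z\right)$)
$v{\left(Q \right)} = 8 - 25 Q$ ($v{\left(Q \right)} = 5 - \left(\left(-2 + 3^{2} + 6 \cdot 3\right) Q - 3\right) = 5 - \left(\left(-2 + 9 + 18\right) Q - 3\right) = 5 - \left(25 Q - 3\right) = 5 - \left(-3 + 25 Q\right) = 8 - 25 Q$)
$- 32 \cdot 1^{-1} \cdot 9 v{\left(-2 \right)} = - 32 \cdot 1^{-1} \cdot 9 \left(8 - -50\right) = - 32 \cdot 1 \cdot 9 \left(8 + 50\right) = \left(-32\right) 9 \cdot 58 = \left(-288\right) 58 = -16704$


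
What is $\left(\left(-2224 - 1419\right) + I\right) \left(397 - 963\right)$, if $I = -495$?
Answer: $2342108$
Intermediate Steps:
$\left(\left(-2224 - 1419\right) + I\right) \left(397 - 963\right) = \left(\left(-2224 - 1419\right) - 495\right) \left(397 - 963\right) = \left(-3643 - 495\right) \left(397 + \left(-2076 + 1113\right)\right) = - 4138 \left(397 - 963\right) = \left(-4138\right) \left(-566\right) = 2342108$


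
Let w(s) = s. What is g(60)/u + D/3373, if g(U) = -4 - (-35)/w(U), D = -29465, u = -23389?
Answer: -8269744327/946693164 ≈ -8.7354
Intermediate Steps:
g(U) = -4 + 35/U (g(U) = -4 - (-35)/U = -4 + 35/U)
g(60)/u + D/3373 = (-4 + 35/60)/(-23389) - 29465/3373 = (-4 + 35*(1/60))*(-1/23389) - 29465*1/3373 = (-4 + 7/12)*(-1/23389) - 29465/3373 = -41/12*(-1/23389) - 29465/3373 = 41/280668 - 29465/3373 = -8269744327/946693164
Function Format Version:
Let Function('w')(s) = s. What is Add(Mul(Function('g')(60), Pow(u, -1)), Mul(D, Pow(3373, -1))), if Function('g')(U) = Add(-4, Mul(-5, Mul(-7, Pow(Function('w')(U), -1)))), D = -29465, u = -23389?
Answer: Rational(-8269744327, 946693164) ≈ -8.7354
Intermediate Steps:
Function('g')(U) = Add(-4, Mul(35, Pow(U, -1))) (Function('g')(U) = Add(-4, Mul(-5, Mul(-7, Pow(U, -1)))) = Add(-4, Mul(35, Pow(U, -1))))
Add(Mul(Function('g')(60), Pow(u, -1)), Mul(D, Pow(3373, -1))) = Add(Mul(Add(-4, Mul(35, Pow(60, -1))), Pow(-23389, -1)), Mul(-29465, Pow(3373, -1))) = Add(Mul(Add(-4, Mul(35, Rational(1, 60))), Rational(-1, 23389)), Mul(-29465, Rational(1, 3373))) = Add(Mul(Add(-4, Rational(7, 12)), Rational(-1, 23389)), Rational(-29465, 3373)) = Add(Mul(Rational(-41, 12), Rational(-1, 23389)), Rational(-29465, 3373)) = Add(Rational(41, 280668), Rational(-29465, 3373)) = Rational(-8269744327, 946693164)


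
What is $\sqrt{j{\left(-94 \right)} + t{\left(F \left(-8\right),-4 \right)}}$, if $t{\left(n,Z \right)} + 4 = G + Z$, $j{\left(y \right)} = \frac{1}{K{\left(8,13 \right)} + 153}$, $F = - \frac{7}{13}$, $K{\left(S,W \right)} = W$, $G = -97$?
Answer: $\frac{i \sqrt{2893214}}{166} \approx 10.247 i$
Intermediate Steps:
$F = - \frac{7}{13}$ ($F = \left(-7\right) \frac{1}{13} = - \frac{7}{13} \approx -0.53846$)
$j{\left(y \right)} = \frac{1}{166}$ ($j{\left(y \right)} = \frac{1}{13 + 153} = \frac{1}{166}$)
$t{\left(n,Z \right)} = -101 + Z$ ($t{\left(n,Z \right)} = -4 + \left(-97 + Z\right) = -101 + Z$)
$\sqrt{j{\left(-94 \right)} + t{\left(F \left(-8\right),-4 \right)}} = \sqrt{\frac{1}{166} - 105} = \sqrt{- \frac{17429}{166}} = \frac{i \sqrt{2893214}}{166}$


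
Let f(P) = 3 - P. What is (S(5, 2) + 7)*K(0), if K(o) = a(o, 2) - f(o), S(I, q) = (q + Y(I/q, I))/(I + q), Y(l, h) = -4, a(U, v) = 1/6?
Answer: -799/42 ≈ -19.024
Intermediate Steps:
a(U, v) = ⅙
S(I, q) = (-4 + q)/(I + q) (S(I, q) = (q - 4)/(I + q) = (-4 + q)/(I + q))
K(o) = -17/6 + o (K(o) = ⅙ - (3 - o) = ⅙ + (-3 + o) = -17/6 + o)
(S(5, 2) + 7)*K(0) = ((-4 + 2)/(5 + 2) + 7)*(-17/6 + 0) = (-2/7 + 7)*(-17/6) = (47/7)*(-17/6) = -799/42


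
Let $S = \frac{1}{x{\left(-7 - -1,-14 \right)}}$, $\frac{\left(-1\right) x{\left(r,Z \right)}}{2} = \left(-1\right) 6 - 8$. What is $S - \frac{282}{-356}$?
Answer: $\frac{2063}{2492} \approx 0.82785$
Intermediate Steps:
$x{\left(r,Z \right)} = 28$ ($x{\left(r,Z \right)} = - 2 \left(\left(-1\right) 6 - 8\right) = - 2 \left(-6 - 8\right) = \left(-2\right) \left(-14\right) = 28$)
$S = \frac{1}{28} \approx 0.035714$
$S - \frac{282}{-356} = \frac{1}{28} - \frac{282}{-356} = \frac{1}{28} - - \frac{141}{178} = \frac{1}{28} + \frac{141}{178} = \frac{2063}{2492}$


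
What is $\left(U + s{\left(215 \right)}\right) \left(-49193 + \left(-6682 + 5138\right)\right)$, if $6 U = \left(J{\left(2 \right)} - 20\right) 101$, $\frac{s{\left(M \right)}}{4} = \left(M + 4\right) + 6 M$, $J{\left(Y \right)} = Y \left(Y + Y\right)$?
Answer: $-295999658$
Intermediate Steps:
$J{\left(Y \right)} = 2 Y^{2}$ ($J{\left(Y \right)} = Y 2 Y = 2 Y^{2}$)
$s{\left(M \right)} = 16 + 28 M$ ($s{\left(M \right)} = 4 \left(\left(M + 4\right) + 6 M\right) = 4 \left(\left(4 + M\right) + 6 M\right) = 4 \left(4 + 7 M\right) = 16 + 28 M$)
$U = -202$ ($U = \frac{\left(2 \cdot 2^{2} - 20\right) 101}{6} = \frac{\left(2 \cdot 4 - 20\right) 101}{6} = \frac{\left(8 - 20\right) 101}{6} = \frac{\left(-12\right) 101}{6} = \frac{1}{6} \left(-1212\right) = -202$)
$\left(U + s{\left(215 \right)}\right) \left(-49193 + \left(-6682 + 5138\right)\right) = \left(-202 + \left(16 + 28 \cdot 215\right)\right) \left(-49193 + \left(-6682 + 5138\right)\right) = \left(-202 + \left(16 + 6020\right)\right) \left(-49193 - 1544\right) = \left(-202 + 6036\right) \left(-50737\right) = 5834 \left(-50737\right) = -295999658$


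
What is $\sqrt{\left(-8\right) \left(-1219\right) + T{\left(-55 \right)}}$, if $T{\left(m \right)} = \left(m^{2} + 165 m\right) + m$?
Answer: $\sqrt{3647} \approx 60.39$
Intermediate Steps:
$T{\left(m \right)} = m^{2} + 166 m$
$\sqrt{\left(-8\right) \left(-1219\right) + T{\left(-55 \right)}} = \sqrt{\left(-8\right) \left(-1219\right) - 55 \left(166 - 55\right)} = \sqrt{9752 - 6105} = \sqrt{3647}$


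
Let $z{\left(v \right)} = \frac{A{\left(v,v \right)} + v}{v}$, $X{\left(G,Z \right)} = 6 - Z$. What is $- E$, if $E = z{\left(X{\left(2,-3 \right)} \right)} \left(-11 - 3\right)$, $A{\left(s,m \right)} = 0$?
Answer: $14$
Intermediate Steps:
$z{\left(v \right)} = 1$ ($z{\left(v \right)} = \frac{0 + v}{v} = \frac{v}{v} = 1$)
$E = -14$ ($E = 1 \left(-11 - 3\right) = 1 \left(-14\right) = -14$)
$- E = \left(-1\right) \left(-14\right) = 14$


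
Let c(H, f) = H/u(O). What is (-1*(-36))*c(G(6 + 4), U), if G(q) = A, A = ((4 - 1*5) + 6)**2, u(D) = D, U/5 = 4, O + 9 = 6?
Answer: -300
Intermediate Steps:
O = -3 (O = -9 + 6 = -3)
U = 20 (U = 5*4 = 20)
A = 25 (A = ((4 - 5) + 6)**2 = (-1 + 6)**2 = 5**2 = 25)
G(q) = 25
c(H, f) = -H/3 (c(H, f) = H/(-3) = H*(-1/3) = -H/3)
(-1*(-36))*c(G(6 + 4), U) = (-1*(-36))*(-1/3*25) = 36*(-25/3) = -300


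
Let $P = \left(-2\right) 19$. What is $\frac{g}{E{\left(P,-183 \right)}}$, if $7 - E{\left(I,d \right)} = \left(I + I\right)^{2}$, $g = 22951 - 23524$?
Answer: $\frac{191}{1923} \approx 0.099324$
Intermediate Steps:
$g = -573$
$P = -38$
$E{\left(I,d \right)} = 7 - 4 I^{2}$ ($E{\left(I,d \right)} = 7 - \left(I + I\right)^{2} = 7 - \left(2 I\right)^{2} = 7 - 4 I^{2}$)
$\frac{g}{E{\left(P,-183 \right)}} = - \frac{573}{7 - 4 \left(-38\right)^{2}} = - \frac{573}{7 - 5776} = - \frac{573}{-5769} = \left(-573\right) \left(- \frac{1}{5769}\right) = \frac{191}{1923}$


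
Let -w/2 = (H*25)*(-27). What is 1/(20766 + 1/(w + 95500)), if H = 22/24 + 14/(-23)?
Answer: 4412125/91622187796 ≈ 4.8156e-5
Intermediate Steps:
H = 85/276 (H = 22*(1/24) + 14*(-1/23) = 11/12 - 14/23 = 85/276 ≈ 0.30797)
w = 19125/46 (w = -2*(85/276)*25*(-27) = -2125*(-27)/138 = -2*(-19125/92) = 19125/46 ≈ 415.76)
1/(20766 + 1/(w + 95500)) = 1/(20766 + 1/(19125/46 + 95500)) = 1/(20766 + 1/(4412125/46)) = 1/(20766 + 46/4412125) = 1/(91622187796/4412125) = 4412125/91622187796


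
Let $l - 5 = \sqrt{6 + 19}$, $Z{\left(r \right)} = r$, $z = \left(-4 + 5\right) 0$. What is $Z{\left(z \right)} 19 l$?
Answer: $0$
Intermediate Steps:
$z = 0$ ($z = 1 \cdot 0 = 0$)
$l = 10$ ($l = 5 + \sqrt{6 + 19} = 5 + \sqrt{25} = 5 + 5 = 10$)
$Z{\left(z \right)} 19 l = 0 \cdot 19 \cdot 10 = 0 \cdot 10 = 0$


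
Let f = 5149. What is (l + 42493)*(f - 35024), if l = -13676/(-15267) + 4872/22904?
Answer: -7927087463786000/6244203 ≈ -1.2695e+9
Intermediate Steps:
l = 6921713/6244203 (l = -13676*(-1/15267) + 4872*(1/22904) = 13676/15267 + 87/409 = 6921713/6244203 ≈ 1.1085)
(l + 42493)*(f - 35024) = (6921713/6244203 + 42493)*(5149 - 35024) = (265341839792/6244203)*(-29875) = -7927087463786000/6244203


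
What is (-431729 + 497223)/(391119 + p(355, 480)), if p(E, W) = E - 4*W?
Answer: 2977/17707 ≈ 0.16813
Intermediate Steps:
(-431729 + 497223)/(391119 + p(355, 480)) = (-431729 + 497223)/(391119 + (355 - 4*480)) = 65494/(391119 + (355 - 1920)) = 65494/(391119 - 1565) = 65494/389554 = 65494*(1/389554) = 2977/17707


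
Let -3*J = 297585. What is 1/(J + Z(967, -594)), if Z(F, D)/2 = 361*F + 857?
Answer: 1/600693 ≈ 1.6647e-6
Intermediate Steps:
J = -99195 (J = -⅓*297585 = -99195)
Z(F, D) = 1714 + 722*F (Z(F, D) = 2*(361*F + 857) = 2*(857 + 361*F) = 1714 + 722*F)
1/(J + Z(967, -594)) = 1/(-99195 + (1714 + 722*967)) = 1/(-99195 + (1714 + 698174)) = 1/(-99195 + 699888) = 1/600693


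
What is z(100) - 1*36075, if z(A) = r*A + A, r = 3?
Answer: -35675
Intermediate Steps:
z(A) = 4*A (z(A) = 3*A + A = 4*A)
z(100) - 1*36075 = 4*100 - 1*36075 = 400 - 36075 = -35675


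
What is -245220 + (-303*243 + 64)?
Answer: -318785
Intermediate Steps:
-245220 + (-303*243 + 64) = -245220 + (-73629 + 64) = -245220 - 73565 = -318785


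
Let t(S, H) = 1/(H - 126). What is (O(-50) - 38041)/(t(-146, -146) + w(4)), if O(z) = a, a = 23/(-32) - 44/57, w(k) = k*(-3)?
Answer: 1179621551/372210 ≈ 3169.2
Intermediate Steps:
t(S, H) = 1/(-126 + H)
w(k) = -3*k
a = -2719/1824 (a = 23*(-1/32) - 44*1/57 = -23/32 - 44/57 = -2719/1824 ≈ -1.4907)
O(z) = -2719/1824
(O(-50) - 38041)/(t(-146, -146) + w(4)) = (-2719/1824 - 38041)/(1/(-126 - 146) - 3*4) = -69389503/(1824*(1/(-272) - 12)) = -69389503/(1824*(-1/272 - 12)) = -69389503/(1824*(-3265/272)) = -69389503/1824*(-272/3265) = 1179621551/372210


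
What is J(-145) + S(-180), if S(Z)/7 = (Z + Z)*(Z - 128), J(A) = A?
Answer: 776015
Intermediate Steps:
S(Z) = 14*Z*(-128 + Z) (S(Z) = 7*((Z + Z)*(Z - 128)) = 7*((2*Z)*(-128 + Z)) = 7*(2*Z*(-128 + Z)) = 14*Z*(-128 + Z))
J(-145) + S(-180) = -145 + 14*(-180)*(-128 - 180) = -145 + 14*(-180)*(-308) = -145 + 776160 = 776015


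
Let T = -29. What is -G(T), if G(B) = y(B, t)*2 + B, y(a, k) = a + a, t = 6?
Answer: 145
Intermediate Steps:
y(a, k) = 2*a
G(B) = 5*B (G(B) = (2*B)*2 + B = 4*B + B = 5*B)
-G(T) = -5*(-29) = -1*(-145) = 145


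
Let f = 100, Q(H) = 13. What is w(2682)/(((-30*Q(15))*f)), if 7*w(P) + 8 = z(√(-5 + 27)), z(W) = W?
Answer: 1/34125 - √22/273000 ≈ 1.2123e-5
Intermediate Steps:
w(P) = -8/7 + √22/7 (w(P) = -8/7 + √(-5 + 27)/7 = -8/7 + √22/7)
w(2682)/(((-30*Q(15))*f)) = (-8/7 + √22/7)/((-30*13*100)) = (-8/7 + √22/7)/((-390*100)) = (-8/7 + √22/7)/(-39000) = (-8/7 + √22/7)*(-1/39000) = 1/34125 - √22/273000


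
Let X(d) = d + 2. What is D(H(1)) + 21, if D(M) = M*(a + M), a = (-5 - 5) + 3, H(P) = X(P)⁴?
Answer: 6015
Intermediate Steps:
X(d) = 2 + d
H(P) = (2 + P)⁴
a = -7 (a = -10 + 3 = -7)
D(M) = M*(-7 + M)
D(H(1)) + 21 = (2 + 1)⁴*(-7 + (2 + 1)⁴) + 21 = 3⁴*(-7 + 3⁴) + 21 = 81*(-7 + 81) + 21 = 81*74 + 21 = 5994 + 21 = 6015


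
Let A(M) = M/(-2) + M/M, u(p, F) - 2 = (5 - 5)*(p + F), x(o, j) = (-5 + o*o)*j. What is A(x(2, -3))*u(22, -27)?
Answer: -1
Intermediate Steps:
x(o, j) = j*(-5 + o²) (x(o, j) = (-5 + o²)*j = j*(-5 + o²))
u(p, F) = 2 (u(p, F) = 2 + (5 - 5)*(p + F) = 2 + 0*(F + p) = 2 + 0 = 2)
A(M) = 1 - M/2 (A(M) = M*(-½) + 1 = -M/2 + 1 = 1 - M/2)
A(x(2, -3))*u(22, -27) = (1 - (-3)*(-5 + 2²)/2)*2 = (1 - (-3)*(-5 + 4)/2)*2 = (1 - (-3)*(-1)/2)*2 = (1 - ½*3)*2 = (1 - 3/2)*2 = -½*2 = -1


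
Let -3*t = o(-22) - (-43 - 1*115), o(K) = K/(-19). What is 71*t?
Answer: -71568/19 ≈ -3766.7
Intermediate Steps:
o(K) = -K/19 (o(K) = K*(-1/19) = -K/19)
t = -1008/19 (t = -(-1/19*(-22) - (-43 - 1*115))/3 = -(22/19 - (-43 - 115))/3 = -(22/19 - 1*(-158))/3 = -(22/19 + 158)/3 = -⅓*3024/19 = -1008/19 ≈ -53.053)
71*t = 71*(-1008/19) = -71568/19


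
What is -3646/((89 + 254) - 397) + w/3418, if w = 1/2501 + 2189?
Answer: 7865791322/115403643 ≈ 68.159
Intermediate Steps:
w = 5474690/2501 (w = 1/2501 + 2189 = 5474690/2501 ≈ 2189.0)
-3646/((89 + 254) - 397) + w/3418 = -3646/((89 + 254) - 397) + (5474690/2501)/3418 = -3646/(343 - 397) + (5474690/2501)*(1/3418) = -3646/(-54) + 2737345/4274209 = -3646*(-1/54) + 2737345/4274209 = 1823/27 + 2737345/4274209 = 7865791322/115403643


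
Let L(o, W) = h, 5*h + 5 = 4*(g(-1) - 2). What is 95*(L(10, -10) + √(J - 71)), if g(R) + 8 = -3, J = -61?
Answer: -1083 + 190*I*√33 ≈ -1083.0 + 1091.5*I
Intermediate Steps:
g(R) = -11 (g(R) = -8 - 3 = -11)
h = -57/5 (h = -1 + (4*(-11 - 2))/5 = -1 + (4*(-13))/5 = -1 + (⅕)*(-52) = -1 - 52/5 = -57/5 ≈ -11.400)
L(o, W) = -57/5
95*(L(10, -10) + √(J - 71)) = 95*(-57/5 + √(-61 - 71)) = 95*(-57/5 + √(-132)) = 95*(-57/5 + 2*I*√33) = -1083 + 190*I*√33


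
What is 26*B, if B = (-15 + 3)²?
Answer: 3744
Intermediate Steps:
B = 144 (B = (-12)² = 144)
26*B = 26*144 = 3744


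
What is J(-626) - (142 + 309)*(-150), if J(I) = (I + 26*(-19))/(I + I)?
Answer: 21174730/313 ≈ 67651.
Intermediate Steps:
J(I) = (-494 + I)/(2*I) (J(I) = (I - 494)/((2*I)) = (-494 + I)*(1/(2*I)) = (-494 + I)/(2*I))
J(-626) - (142 + 309)*(-150) = (1/2)*(-494 - 626)/(-626) - (142 + 309)*(-150) = (1/2)*(-1/626)*(-1120) - 451*(-150) = 280/313 - 1*(-67650) = 280/313 + 67650 = 21174730/313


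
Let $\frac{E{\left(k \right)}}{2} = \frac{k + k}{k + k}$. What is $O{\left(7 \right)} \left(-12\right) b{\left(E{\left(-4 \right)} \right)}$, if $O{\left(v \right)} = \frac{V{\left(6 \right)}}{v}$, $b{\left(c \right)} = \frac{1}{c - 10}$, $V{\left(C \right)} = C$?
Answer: $\frac{9}{7} \approx 1.2857$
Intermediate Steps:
$E{\left(k \right)} = 2$ ($E{\left(k \right)} = 2 \frac{k + k}{k + k} = 2 \frac{2 k}{2 k} = 2 \cdot 2 k \frac{1}{2 k} = 2 \cdot 1 = 2$)
$b{\left(c \right)} = \frac{1}{-10 + c}$
$O{\left(v \right)} = \frac{6}{v}$
$O{\left(7 \right)} \left(-12\right) b{\left(E{\left(-4 \right)} \right)} = \frac{\frac{6}{7} \left(-12\right)}{-10 + 2} = \frac{6 \cdot \frac{1}{7} \left(-12\right)}{-8} = \frac{6}{7} \left(-12\right) \left(- \frac{1}{8}\right) = \left(- \frac{72}{7}\right) \left(- \frac{1}{8}\right) = \frac{9}{7}$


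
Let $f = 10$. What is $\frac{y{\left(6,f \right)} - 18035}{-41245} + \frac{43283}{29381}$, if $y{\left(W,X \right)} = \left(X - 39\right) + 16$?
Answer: $\frac{2315475623}{1211819345} \approx 1.9107$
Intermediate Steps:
$y{\left(W,X \right)} = -23 + X$ ($y{\left(W,X \right)} = \left(-39 + X\right) + 16 = -23 + X$)
$\frac{y{\left(6,f \right)} - 18035}{-41245} + \frac{43283}{29381} = \frac{\left(-23 + 10\right) - 18035}{-41245} + \frac{43283}{29381} = \left(-13 - 18035\right) \left(- \frac{1}{41245}\right) + 43283 \cdot \frac{1}{29381} = \left(-18048\right) \left(- \frac{1}{41245}\right) + \frac{43283}{29381} = \frac{18048}{41245} + \frac{43283}{29381} = \frac{2315475623}{1211819345}$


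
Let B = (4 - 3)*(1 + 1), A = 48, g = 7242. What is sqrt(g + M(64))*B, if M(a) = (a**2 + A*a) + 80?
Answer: 6*sqrt(1610) ≈ 240.75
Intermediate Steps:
M(a) = 80 + a**2 + 48*a (M(a) = (a**2 + 48*a) + 80 = 80 + a**2 + 48*a)
B = 2 (B = 1*2 = 2)
sqrt(g + M(64))*B = sqrt(7242 + (80 + 64**2 + 48*64))*2 = sqrt(7242 + (80 + 4096 + 3072))*2 = sqrt(7242 + 7248)*2 = sqrt(14490)*2 = (3*sqrt(1610))*2 = 6*sqrt(1610)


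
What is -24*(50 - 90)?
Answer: 960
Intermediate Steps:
-24*(50 - 90) = -24*(-40) = 960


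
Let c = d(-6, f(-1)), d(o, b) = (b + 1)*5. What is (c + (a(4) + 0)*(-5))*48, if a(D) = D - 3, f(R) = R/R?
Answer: 240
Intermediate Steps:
f(R) = 1
d(o, b) = 5 + 5*b (d(o, b) = (1 + b)*5 = 5 + 5*b)
c = 10 (c = 5 + 5*1 = 5 + 5 = 10)
a(D) = -3 + D
(c + (a(4) + 0)*(-5))*48 = (10 + ((-3 + 4) + 0)*(-5))*48 = (10 + (1 + 0)*(-5))*48 = (10 + 1*(-5))*48 = (10 - 5)*48 = 5*48 = 240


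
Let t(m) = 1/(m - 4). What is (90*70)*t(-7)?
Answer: -6300/11 ≈ -572.73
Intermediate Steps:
t(m) = 1/(-4 + m)
(90*70)*t(-7) = (90*70)/(-4 - 7) = 6300/(-11) = 6300*(-1/11) = -6300/11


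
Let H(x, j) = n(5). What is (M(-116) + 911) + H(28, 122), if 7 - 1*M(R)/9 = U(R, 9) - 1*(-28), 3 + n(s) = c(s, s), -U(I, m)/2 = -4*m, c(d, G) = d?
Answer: 76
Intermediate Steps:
U(I, m) = 8*m (U(I, m) = -(-8)*m = 8*m)
n(s) = -3 + s
H(x, j) = 2 (H(x, j) = -3 + 5 = 2)
M(R) = -837 (M(R) = 63 - 9*(8*9 - 1*(-28)) = 63 - 9*(72 + 28) = 63 - 9*100 = 63 - 900 = -837)
(M(-116) + 911) + H(28, 122) = (-837 + 911) + 2 = 74 + 2 = 76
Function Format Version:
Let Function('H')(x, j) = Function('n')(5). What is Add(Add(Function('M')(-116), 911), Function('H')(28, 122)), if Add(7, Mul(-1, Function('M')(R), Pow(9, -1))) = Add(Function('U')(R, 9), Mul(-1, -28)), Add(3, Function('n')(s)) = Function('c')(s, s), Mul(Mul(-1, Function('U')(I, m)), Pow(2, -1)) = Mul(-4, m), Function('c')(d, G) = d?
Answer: 76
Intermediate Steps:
Function('U')(I, m) = Mul(8, m) (Function('U')(I, m) = Mul(-2, Mul(-4, m)) = Mul(8, m))
Function('n')(s) = Add(-3, s)
Function('H')(x, j) = 2 (Function('H')(x, j) = Add(-3, 5) = 2)
Function('M')(R) = -837 (Function('M')(R) = Add(63, Mul(-9, Add(Mul(8, 9), Mul(-1, -28)))) = Add(63, Mul(-9, Add(72, 28))) = Add(63, Mul(-9, 100)) = Add(63, -900) = -837)
Add(Add(Function('M')(-116), 911), Function('H')(28, 122)) = Add(Add(-837, 911), 2) = Add(74, 2) = 76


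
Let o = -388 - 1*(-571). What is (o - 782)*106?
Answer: -63494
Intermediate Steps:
o = 183 (o = -388 + 571 = 183)
(o - 782)*106 = (183 - 782)*106 = -599*106 = -63494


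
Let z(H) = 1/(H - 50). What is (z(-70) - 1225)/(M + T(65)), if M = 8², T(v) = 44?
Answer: -147001/12960 ≈ -11.343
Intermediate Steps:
z(H) = 1/(-50 + H)
M = 64
(z(-70) - 1225)/(M + T(65)) = (1/(-50 - 70) - 1225)/(64 + 44) = (1/(-120) - 1225)/108 = (-1/120 - 1225)*(1/108) = -147001/120*1/108 = -147001/12960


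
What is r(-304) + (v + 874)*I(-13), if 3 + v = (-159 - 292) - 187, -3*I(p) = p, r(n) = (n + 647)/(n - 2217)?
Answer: 7635080/7563 ≈ 1009.5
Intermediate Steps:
r(n) = (647 + n)/(-2217 + n)
I(p) = -p/3
v = -641 (v = -3 + ((-159 - 292) - 187) = -3 + (-451 - 187) = -3 - 638 = -641)
r(-304) + (v + 874)*I(-13) = (647 - 304)/(-2217 - 304) + (-641 + 874)*(-1/3*(-13)) = 343/(-2521) + 233*(13/3) = -1/2521*343 + 3029/3 = -343/2521 + 3029/3 = 7635080/7563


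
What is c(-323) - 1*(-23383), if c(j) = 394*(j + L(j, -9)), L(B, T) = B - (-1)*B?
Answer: -358403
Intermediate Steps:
L(B, T) = 2*B (L(B, T) = B + B = 2*B)
c(j) = 1182*j (c(j) = 394*(j + 2*j) = 394*(3*j) = 1182*j)
c(-323) - 1*(-23383) = 1182*(-323) - 1*(-23383) = -381786 + 23383 = -358403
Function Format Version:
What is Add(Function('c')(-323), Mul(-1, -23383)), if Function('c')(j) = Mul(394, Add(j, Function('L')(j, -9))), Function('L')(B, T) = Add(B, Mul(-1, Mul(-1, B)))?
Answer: -358403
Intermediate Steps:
Function('L')(B, T) = Mul(2, B) (Function('L')(B, T) = Add(B, B) = Mul(2, B))
Function('c')(j) = Mul(1182, j) (Function('c')(j) = Mul(394, Add(j, Mul(2, j))) = Mul(394, Mul(3, j)) = Mul(1182, j))
Add(Function('c')(-323), Mul(-1, -23383)) = Add(Mul(1182, -323), Mul(-1, -23383)) = Add(-381786, 23383) = -358403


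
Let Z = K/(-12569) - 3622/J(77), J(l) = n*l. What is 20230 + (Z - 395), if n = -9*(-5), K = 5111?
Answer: 863782453942/43551585 ≈ 19834.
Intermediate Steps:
n = 45
J(l) = 45*l
Z = -63234533/43551585 (Z = 5111/(-12569) - 3622/(45*77) = 5111*(-1/12569) - 3622/3465 = -5111/12569 - 3622*1/3465 = -5111/12569 - 3622/3465 = -63234533/43551585 ≈ -1.4519)
20230 + (Z - 395) = 20230 + (-63234533/43551585 - 395) = 20230 - 17266110608/43551585 = 863782453942/43551585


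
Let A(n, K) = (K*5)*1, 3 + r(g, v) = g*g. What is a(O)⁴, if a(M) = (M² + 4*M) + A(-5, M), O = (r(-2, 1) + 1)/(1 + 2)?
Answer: 11316496/6561 ≈ 1724.8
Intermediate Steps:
r(g, v) = -3 + g² (r(g, v) = -3 + g*g = -3 + g²)
A(n, K) = 5*K (A(n, K) = (5*K)*1 = 5*K)
O = ⅔ (O = ((-3 + (-2)²) + 1)/(1 + 2) = ((-3 + 4) + 1)/3 = (1 + 1)*(⅓) = 2*(⅓) = ⅔ ≈ 0.66667)
a(M) = M² + 9*M (a(M) = (M² + 4*M) + 5*M = M² + 9*M)
a(O)⁴ = (2*(9 + ⅔)/3)⁴ = ((⅔)*(29/3))⁴ = (58/9)⁴ = 11316496/6561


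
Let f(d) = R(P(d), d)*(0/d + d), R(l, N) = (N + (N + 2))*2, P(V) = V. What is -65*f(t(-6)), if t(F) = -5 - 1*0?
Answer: -5200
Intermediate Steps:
t(F) = -5 (t(F) = -5 + 0 = -5)
R(l, N) = 4 + 4*N (R(l, N) = (N + (2 + N))*2 = (2 + 2*N)*2 = 4 + 4*N)
f(d) = d*(4 + 4*d) (f(d) = (4 + 4*d)*(0/d + d) = (4 + 4*d)*(0 + d) = (4 + 4*d)*d = d*(4 + 4*d))
-65*f(t(-6)) = -260*(-5)*(1 - 5) = -260*(-5)*(-4) = -65*80 = -5200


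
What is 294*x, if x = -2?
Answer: -588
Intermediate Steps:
294*x = 294*(-2) = -588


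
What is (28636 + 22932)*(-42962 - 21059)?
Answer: -3301434928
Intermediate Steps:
(28636 + 22932)*(-42962 - 21059) = 51568*(-64021) = -3301434928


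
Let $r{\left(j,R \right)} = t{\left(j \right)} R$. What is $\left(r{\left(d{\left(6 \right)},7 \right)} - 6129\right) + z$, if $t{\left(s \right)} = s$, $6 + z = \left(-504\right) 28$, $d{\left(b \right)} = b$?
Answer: $-20205$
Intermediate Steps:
$z = -14118$ ($z = -6 - 14112 = -14118$)
$r{\left(j,R \right)} = R j$ ($r{\left(j,R \right)} = j R = R j$)
$\left(r{\left(d{\left(6 \right)},7 \right)} - 6129\right) + z = \left(7 \cdot 6 - 6129\right) - 14118 = \left(42 - 6129\right) - 14118 = -6087 - 14118 = -20205$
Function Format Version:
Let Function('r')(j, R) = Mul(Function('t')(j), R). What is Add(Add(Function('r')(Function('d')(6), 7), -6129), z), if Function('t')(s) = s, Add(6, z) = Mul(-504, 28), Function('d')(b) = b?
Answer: -20205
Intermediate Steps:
z = -14118 (z = Add(-6, Mul(-504, 28)) = Add(-6, -14112) = -14118)
Function('r')(j, R) = Mul(R, j) (Function('r')(j, R) = Mul(j, R) = Mul(R, j))
Add(Add(Function('r')(Function('d')(6), 7), -6129), z) = Add(Add(Mul(7, 6), -6129), -14118) = Add(Add(42, -6129), -14118) = Add(-6087, -14118) = -20205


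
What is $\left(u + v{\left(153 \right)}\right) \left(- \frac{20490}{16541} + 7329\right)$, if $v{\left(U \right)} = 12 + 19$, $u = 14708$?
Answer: $\frac{105087768633}{973} \approx 1.08 \cdot 10^{8}$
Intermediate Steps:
$v{\left(U \right)} = 31$
$\left(u + v{\left(153 \right)}\right) \left(- \frac{20490}{16541} + 7329\right) = \left(14708 + 31\right) \left(- \frac{20490}{16541} + 7329\right) = 14739 \left(\left(-20490\right) \frac{1}{16541} + 7329\right) = 14739 \left(- \frac{20490}{16541} + 7329\right) = 14739 \cdot \frac{121208499}{16541} = \frac{105087768633}{973}$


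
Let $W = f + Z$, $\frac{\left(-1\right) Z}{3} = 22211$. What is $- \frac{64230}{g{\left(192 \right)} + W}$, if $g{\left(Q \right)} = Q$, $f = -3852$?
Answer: $\frac{21410}{23431} \approx 0.91375$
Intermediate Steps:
$Z = -66633$ ($Z = \left(-3\right) 22211 = -66633$)
$W = -70485$ ($W = -3852 - 66633 = -70485$)
$- \frac{64230}{g{\left(192 \right)} + W} = - \frac{64230}{192 - 70485} = - \frac{64230}{-70293} = \left(-64230\right) \left(- \frac{1}{70293}\right) = \frac{21410}{23431}$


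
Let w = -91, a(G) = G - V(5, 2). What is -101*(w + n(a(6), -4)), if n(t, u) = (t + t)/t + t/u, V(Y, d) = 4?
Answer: 18079/2 ≈ 9039.5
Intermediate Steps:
a(G) = -4 + G (a(G) = G - 1*4 = G - 4 = -4 + G)
n(t, u) = 2 + t/u (n(t, u) = (2*t)/t + t/u = 2 + t/u)
-101*(w + n(a(6), -4)) = -101*(-91 + (2 + (-4 + 6)/(-4))) = -101*(-91 + (2 + 2*(-¼))) = -101*(-91 + (2 - ½)) = -101*(-91 + 3/2) = -101*(-179/2) = 18079/2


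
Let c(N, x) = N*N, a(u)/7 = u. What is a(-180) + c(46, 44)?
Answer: 856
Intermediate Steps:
a(u) = 7*u
c(N, x) = N²
a(-180) + c(46, 44) = 7*(-180) + 46² = -1260 + 2116 = 856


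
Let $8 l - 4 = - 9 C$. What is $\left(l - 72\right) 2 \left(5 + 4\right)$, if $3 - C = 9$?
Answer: $- \frac{2331}{2} \approx -1165.5$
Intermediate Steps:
$C = -6$ ($C = 3 - 9 = -6$)
$l = \frac{29}{4}$ ($l = \frac{1}{2} + \frac{\left(-9\right) \left(-6\right)}{8} = \frac{1}{2} + \frac{1}{8} \cdot 54 = \frac{1}{2} + \frac{27}{4} = \frac{29}{4} \approx 7.25$)
$\left(l - 72\right) 2 \left(5 + 4\right) = \left(\frac{29}{4} - 72\right) 2 \left(5 + 4\right) = - \frac{259 \cdot 2 \cdot 9}{4} = \left(- \frac{259}{4}\right) 18 = - \frac{2331}{2}$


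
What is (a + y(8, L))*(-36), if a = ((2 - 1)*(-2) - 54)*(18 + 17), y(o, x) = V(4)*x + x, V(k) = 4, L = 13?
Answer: 68220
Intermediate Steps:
y(o, x) = 5*x (y(o, x) = 4*x + x = 5*x)
a = -1960 (a = (1*(-2) - 54)*35 = (-2 - 54)*35 = -56*35 = -1960)
(a + y(8, L))*(-36) = (-1960 + 5*13)*(-36) = (-1960 + 65)*(-36) = -1895*(-36) = 68220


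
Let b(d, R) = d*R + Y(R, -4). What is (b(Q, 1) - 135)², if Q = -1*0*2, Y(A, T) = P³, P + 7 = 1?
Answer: 123201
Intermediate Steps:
P = -6 (P = -7 + 1 = -6)
Y(A, T) = -216 (Y(A, T) = (-6)³ = -216)
Q = 0 (Q = 0*2 = 0)
b(d, R) = -216 + R*d (b(d, R) = d*R - 216 = R*d - 216 = -216 + R*d)
(b(Q, 1) - 135)² = ((-216 + 1*0) - 135)² = ((-216 + 0) - 135)² = (-216 - 135)² = (-351)² = 123201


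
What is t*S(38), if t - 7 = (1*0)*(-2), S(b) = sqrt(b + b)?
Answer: 14*sqrt(19) ≈ 61.025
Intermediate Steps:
S(b) = sqrt(2)*sqrt(b) (S(b) = sqrt(2*b) = sqrt(2)*sqrt(b))
t = 7 (t = 7 + (1*0)*(-2) = 7 + 0*(-2) = 7 + 0 = 7)
t*S(38) = 7*(sqrt(2)*sqrt(38)) = 7*(2*sqrt(19)) = 14*sqrt(19)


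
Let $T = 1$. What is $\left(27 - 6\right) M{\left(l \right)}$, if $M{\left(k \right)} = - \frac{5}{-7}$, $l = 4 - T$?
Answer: $15$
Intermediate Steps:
$l = 3$ ($l = 4 - 1 = 3$)
$M{\left(k \right)} = \frac{5}{7}$ ($M{\left(k \right)} = \left(-5\right) \left(- \frac{1}{7}\right) = \frac{5}{7}$)
$\left(27 - 6\right) M{\left(l \right)} = \left(27 - 6\right) \frac{5}{7} = 21 \cdot \frac{5}{7} = 15$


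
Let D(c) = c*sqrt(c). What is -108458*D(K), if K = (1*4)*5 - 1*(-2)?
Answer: -2386076*sqrt(22) ≈ -1.1192e+7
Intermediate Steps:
K = 22 (K = 4*5 + 2 = 20 + 2 = 22)
D(c) = c**(3/2)
-108458*D(K) = -2386076*sqrt(22)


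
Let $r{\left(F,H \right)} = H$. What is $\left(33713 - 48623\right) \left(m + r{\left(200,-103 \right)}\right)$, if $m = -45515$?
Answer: $680164380$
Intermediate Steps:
$\left(33713 - 48623\right) \left(m + r{\left(200,-103 \right)}\right) = \left(33713 - 48623\right) \left(-45515 - 103\right) = \left(-14910\right) \left(-45618\right) = 680164380$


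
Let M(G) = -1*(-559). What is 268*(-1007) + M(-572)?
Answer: -269317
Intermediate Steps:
M(G) = 559
268*(-1007) + M(-572) = 268*(-1007) + 559 = -269876 + 559 = -269317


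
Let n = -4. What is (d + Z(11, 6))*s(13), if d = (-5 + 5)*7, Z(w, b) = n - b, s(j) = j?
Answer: -130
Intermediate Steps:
Z(w, b) = -4 - b
d = 0 (d = 0*7 = 0)
(d + Z(11, 6))*s(13) = (0 + (-4 - 1*6))*13 = (0 + (-4 - 6))*13 = (0 - 10)*13 = -10*13 = -130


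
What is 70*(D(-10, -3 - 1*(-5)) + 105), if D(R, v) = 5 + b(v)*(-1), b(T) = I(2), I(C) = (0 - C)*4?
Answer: 8260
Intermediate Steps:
I(C) = -4*C (I(C) = -C*4 = -4*C)
b(T) = -8 (b(T) = -4*2 = -8)
D(R, v) = 13 (D(R, v) = 5 - 8*(-1) = 5 + 8 = 13)
70*(D(-10, -3 - 1*(-5)) + 105) = 70*(13 + 105) = 70*118 = 8260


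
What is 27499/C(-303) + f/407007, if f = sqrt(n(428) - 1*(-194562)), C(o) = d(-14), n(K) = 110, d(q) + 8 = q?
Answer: -27499/22 + 92*sqrt(23)/407007 ≈ -1250.0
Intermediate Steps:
d(q) = -8 + q
C(o) = -22 (C(o) = -8 - 14 = -22)
f = 92*sqrt(23) (f = sqrt(110 - 1*(-194562)) = sqrt(110 + 194562) = sqrt(194672) = 92*sqrt(23) ≈ 441.22)
27499/C(-303) + f/407007 = 27499/(-22) + (92*sqrt(23))/407007 = 27499*(-1/22) + (92*sqrt(23))*(1/407007) = -27499/22 + 92*sqrt(23)/407007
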